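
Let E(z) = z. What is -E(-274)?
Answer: 274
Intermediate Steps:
-E(-274) = -1*(-274) = 274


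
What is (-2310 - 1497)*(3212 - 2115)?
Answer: -4176279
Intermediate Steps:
(-2310 - 1497)*(3212 - 2115) = -3807*1097 = -4176279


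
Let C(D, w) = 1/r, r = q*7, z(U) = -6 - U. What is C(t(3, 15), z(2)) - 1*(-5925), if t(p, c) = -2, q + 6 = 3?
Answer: 124424/21 ≈ 5925.0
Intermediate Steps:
q = -3 (q = -6 + 3 = -3)
r = -21 (r = -3*7 = -21)
C(D, w) = -1/21 (C(D, w) = 1/(-21) = -1/21)
C(t(3, 15), z(2)) - 1*(-5925) = -1/21 - 1*(-5925) = -1/21 + 5925 = 124424/21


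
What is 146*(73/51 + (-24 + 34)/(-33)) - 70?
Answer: 17716/187 ≈ 94.738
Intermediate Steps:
146*(73/51 + (-24 + 34)/(-33)) - 70 = 146*(73*(1/51) + 10*(-1/33)) - 70 = 146*(73/51 - 10/33) - 70 = 146*(211/187) - 70 = 30806/187 - 70 = 17716/187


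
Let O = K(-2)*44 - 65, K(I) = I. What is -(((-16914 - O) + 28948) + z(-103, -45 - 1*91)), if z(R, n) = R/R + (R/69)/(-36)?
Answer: -30275095/2484 ≈ -12188.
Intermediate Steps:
O = -153 (O = -2*44 - 65 = -88 - 65 = -153)
z(R, n) = 1 - R/2484 (z(R, n) = 1 + (R*(1/69))*(-1/36) = 1 + (R/69)*(-1/36) = 1 - R/2484)
-(((-16914 - O) + 28948) + z(-103, -45 - 1*91)) = -(((-16914 - 1*(-153)) + 28948) + (1 - 1/2484*(-103))) = -(((-16914 + 153) + 28948) + (1 + 103/2484)) = -((-16761 + 28948) + 2587/2484) = -(12187 + 2587/2484) = -1*30275095/2484 = -30275095/2484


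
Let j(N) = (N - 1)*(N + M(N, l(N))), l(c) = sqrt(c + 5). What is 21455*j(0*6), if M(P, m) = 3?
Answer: -64365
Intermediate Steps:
l(c) = sqrt(5 + c)
j(N) = (-1 + N)*(3 + N) (j(N) = (N - 1)*(N + 3) = (-1 + N)*(3 + N))
21455*j(0*6) = 21455*(-3 + (0*6)**2 + 2*(0*6)) = 21455*(-3 + 0**2 + 2*0) = 21455*(-3 + 0 + 0) = 21455*(-3) = -64365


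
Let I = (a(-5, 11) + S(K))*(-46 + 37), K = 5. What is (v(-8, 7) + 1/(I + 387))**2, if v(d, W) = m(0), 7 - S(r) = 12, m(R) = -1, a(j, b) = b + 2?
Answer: 98596/99225 ≈ 0.99366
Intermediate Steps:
a(j, b) = 2 + b
S(r) = -5 (S(r) = 7 - 1*12 = 7 - 12 = -5)
v(d, W) = -1
I = -72 (I = ((2 + 11) - 5)*(-46 + 37) = (13 - 5)*(-9) = 8*(-9) = -72)
(v(-8, 7) + 1/(I + 387))**2 = (-1 + 1/(-72 + 387))**2 = (-1 + 1/315)**2 = (-314/315)**2 = 98596/99225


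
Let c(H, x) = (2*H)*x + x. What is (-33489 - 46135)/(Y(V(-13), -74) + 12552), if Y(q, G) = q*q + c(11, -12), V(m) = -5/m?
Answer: -13456456/2074669 ≈ -6.4861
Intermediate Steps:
c(H, x) = x + 2*H*x (c(H, x) = 2*H*x + x = x + 2*H*x)
Y(q, G) = -276 + q**2 (Y(q, G) = q*q - 12*(1 + 2*11) = q**2 - 12*(1 + 22) = q**2 - 12*23 = q**2 - 276 = -276 + q**2)
(-33489 - 46135)/(Y(V(-13), -74) + 12552) = (-33489 - 46135)/((-276 + (-5/(-13))**2) + 12552) = -79624/((-276 + (-5*(-1/13))**2) + 12552) = -79624/((-276 + (5/13)**2) + 12552) = -79624/((-276 + 25/169) + 12552) = -79624/(-46619/169 + 12552) = -79624/2074669/169 = -79624*169/2074669 = -13456456/2074669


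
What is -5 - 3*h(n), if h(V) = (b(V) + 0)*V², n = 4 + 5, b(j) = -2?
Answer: 481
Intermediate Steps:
n = 9
h(V) = -2*V² (h(V) = (-2 + 0)*V² = -2*V²)
-5 - 3*h(n) = -5 - (-6)*9² = -5 - (-6)*81 = -5 - 3*(-162) = -5 + 486 = 481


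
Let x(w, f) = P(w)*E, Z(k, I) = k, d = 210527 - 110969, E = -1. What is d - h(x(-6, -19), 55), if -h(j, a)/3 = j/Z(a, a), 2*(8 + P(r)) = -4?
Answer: 1095144/11 ≈ 99559.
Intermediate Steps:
d = 99558
P(r) = -10 (P(r) = -8 + (½)*(-4) = -8 - 2 = -10)
x(w, f) = 10 (x(w, f) = -10*(-1) = 10)
h(j, a) = -3*j/a
d - h(x(-6, -19), 55) = 99558 - (-3)*10/55 = 99558 - 1*(-6/11) = 99558 + 6/11 = 1095144/11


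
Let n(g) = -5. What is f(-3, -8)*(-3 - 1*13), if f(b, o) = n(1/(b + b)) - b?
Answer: 32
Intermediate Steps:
f(b, o) = -5 - b
f(-3, -8)*(-3 - 1*13) = (-5 - 1*(-3))*(-3 - 1*13) = (-5 + 3)*(-3 - 13) = -2*(-16) = 32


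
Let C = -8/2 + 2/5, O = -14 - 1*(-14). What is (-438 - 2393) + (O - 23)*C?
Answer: -13741/5 ≈ -2748.2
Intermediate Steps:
O = 0 (O = -14 + 14 = 0)
C = -18/5 (C = -8*½ + 2*(⅕) = -4 + ⅖ = -18/5 ≈ -3.6000)
(-438 - 2393) + (O - 23)*C = (-438 - 2393) + (0 - 23)*(-18/5) = -2831 - 23*(-18/5) = -2831 + 414/5 = -13741/5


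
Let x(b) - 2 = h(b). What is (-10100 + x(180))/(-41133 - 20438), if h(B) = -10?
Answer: 10108/61571 ≈ 0.16417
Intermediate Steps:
x(b) = -8 (x(b) = 2 - 10 = -8)
(-10100 + x(180))/(-41133 - 20438) = (-10100 - 8)/(-41133 - 20438) = -10108/(-61571) = -10108*(-1/61571) = 10108/61571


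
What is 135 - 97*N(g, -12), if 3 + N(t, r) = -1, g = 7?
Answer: 523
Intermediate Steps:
N(t, r) = -4 (N(t, r) = -3 - 1 = -4)
135 - 97*N(g, -12) = 135 - 97*(-4) = 135 + 388 = 523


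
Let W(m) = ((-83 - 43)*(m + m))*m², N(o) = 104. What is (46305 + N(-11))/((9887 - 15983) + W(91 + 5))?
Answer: -46409/222959568 ≈ -0.00020815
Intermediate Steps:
W(m) = -252*m³ (W(m) = (-252*m)*m² = -252*m³)
(46305 + N(-11))/((9887 - 15983) + W(91 + 5)) = (46305 + 104)/((9887 - 15983) - 252*(91 + 5)³) = 46409/(-6096 - 252*96³) = 46409/(-6096 - 252*884736) = 46409/(-6096 - 222953472) = 46409/(-222959568) = 46409*(-1/222959568) = -46409/222959568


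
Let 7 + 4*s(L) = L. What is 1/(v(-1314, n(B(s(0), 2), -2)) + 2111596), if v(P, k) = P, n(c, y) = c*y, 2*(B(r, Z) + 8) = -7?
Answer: 1/2110282 ≈ 4.7387e-7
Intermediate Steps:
s(L) = -7/4 + L/4
B(r, Z) = -23/2 (B(r, Z) = -8 + (½)*(-7) = -8 - 7/2 = -23/2)
1/(v(-1314, n(B(s(0), 2), -2)) + 2111596) = 1/(-1314 + 2111596) = 1/2110282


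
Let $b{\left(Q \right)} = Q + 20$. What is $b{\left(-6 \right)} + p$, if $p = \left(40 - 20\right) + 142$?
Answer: $176$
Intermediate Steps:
$p = 162$ ($p = 20 + 142 = 162$)
$b{\left(Q \right)} = 20 + Q$
$b{\left(-6 \right)} + p = \left(20 - 6\right) + 162 = 14 + 162 = 176$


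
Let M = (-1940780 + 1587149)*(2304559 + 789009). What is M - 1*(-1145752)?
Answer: -1093980399656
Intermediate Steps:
M = -1093981545408 (M = -353631*3093568 = -1093981545408)
M - 1*(-1145752) = -1093981545408 - 1*(-1145752) = -1093981545408 + 1145752 = -1093980399656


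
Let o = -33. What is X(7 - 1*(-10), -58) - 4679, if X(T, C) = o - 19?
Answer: -4731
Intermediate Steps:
X(T, C) = -52 (X(T, C) = -33 - 19 = -52)
X(7 - 1*(-10), -58) - 4679 = -52 - 4679 = -4731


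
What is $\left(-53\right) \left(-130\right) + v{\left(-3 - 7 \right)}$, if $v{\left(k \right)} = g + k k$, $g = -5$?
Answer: $6985$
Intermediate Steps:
$v{\left(k \right)} = -5 + k^{2}$ ($v{\left(k \right)} = -5 + k k = -5 + k^{2}$)
$\left(-53\right) \left(-130\right) + v{\left(-3 - 7 \right)} = \left(-53\right) \left(-130\right) - \left(5 - \left(-3 - 7\right)^{2}\right) = 6890 - \left(5 - \left(-3 - 7\right)^{2}\right) = 6890 - \left(5 - \left(-10\right)^{2}\right) = 6890 + \left(-5 + 100\right) = 6890 + 95 = 6985$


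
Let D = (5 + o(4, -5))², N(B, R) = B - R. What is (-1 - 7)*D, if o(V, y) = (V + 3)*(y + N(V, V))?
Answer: -7200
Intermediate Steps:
o(V, y) = y*(3 + V) (o(V, y) = (V + 3)*(y + (V - V)) = (3 + V)*(y + 0) = (3 + V)*y = y*(3 + V))
D = 900 (D = (5 - 5*(3 + 4))² = (5 - 5*7)² = (5 - 35)² = (-30)² = 900)
(-1 - 7)*D = (-1 - 7)*900 = -8*900 = -7200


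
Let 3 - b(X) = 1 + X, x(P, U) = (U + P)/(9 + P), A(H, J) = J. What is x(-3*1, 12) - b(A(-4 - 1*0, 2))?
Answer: 3/2 ≈ 1.5000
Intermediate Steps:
x(P, U) = (P + U)/(9 + P)
b(X) = 2 - X (b(X) = 3 - (1 + X) = 3 + (-1 - X) = 2 - X)
x(-3*1, 12) - b(A(-4 - 1*0, 2)) = (-3*1 + 12)/(9 - 3*1) - (2 - 1*2) = (-3 + 12)/(9 - 3) - (2 - 2) = 9/6 - 1*0 = (⅙)*9 + 0 = 3/2 + 0 = 3/2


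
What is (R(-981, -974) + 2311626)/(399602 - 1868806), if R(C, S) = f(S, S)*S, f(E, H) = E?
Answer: -1630151/734602 ≈ -2.2191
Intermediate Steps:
R(C, S) = S**2 (R(C, S) = S*S = S**2)
(R(-981, -974) + 2311626)/(399602 - 1868806) = ((-974)**2 + 2311626)/(399602 - 1868806) = (948676 + 2311626)/(-1469204) = 3260302*(-1/1469204) = -1630151/734602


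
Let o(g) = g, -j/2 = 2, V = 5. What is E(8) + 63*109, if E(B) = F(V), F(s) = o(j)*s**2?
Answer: 6767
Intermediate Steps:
j = -4 (j = -2*2 = -4)
F(s) = -4*s**2
E(B) = -100 (E(B) = -4*5**2 = -4*25 = -100)
E(8) + 63*109 = -100 + 63*109 = -100 + 6867 = 6767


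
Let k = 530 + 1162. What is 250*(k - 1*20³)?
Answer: -1577000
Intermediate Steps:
k = 1692
250*(k - 1*20³) = 250*(1692 - 1*20³) = 250*(1692 - 1*8000) = 250*(1692 - 8000) = 250*(-6308) = -1577000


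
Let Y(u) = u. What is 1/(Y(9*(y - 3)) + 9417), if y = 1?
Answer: 1/9399 ≈ 0.00010639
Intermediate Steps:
1/(Y(9*(y - 3)) + 9417) = 1/(9*(1 - 3) + 9417) = 1/(9*(-2) + 9417) = 1/(-18 + 9417) = 1/9399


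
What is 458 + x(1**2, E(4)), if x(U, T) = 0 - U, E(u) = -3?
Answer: 457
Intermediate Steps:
x(U, T) = -U
458 + x(1**2, E(4)) = 458 - 1*1**2 = 458 - 1*1 = 458 - 1 = 457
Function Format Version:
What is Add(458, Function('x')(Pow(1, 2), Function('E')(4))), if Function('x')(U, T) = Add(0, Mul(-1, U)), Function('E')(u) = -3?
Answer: 457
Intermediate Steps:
Function('x')(U, T) = Mul(-1, U)
Add(458, Function('x')(Pow(1, 2), Function('E')(4))) = Add(458, Mul(-1, Pow(1, 2))) = Add(458, Mul(-1, 1)) = Add(458, -1) = 457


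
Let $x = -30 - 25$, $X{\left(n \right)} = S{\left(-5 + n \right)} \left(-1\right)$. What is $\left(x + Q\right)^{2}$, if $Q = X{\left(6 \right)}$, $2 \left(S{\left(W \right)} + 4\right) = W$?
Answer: $\frac{10609}{4} \approx 2652.3$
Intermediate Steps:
$S{\left(W \right)} = -4 + \frac{W}{2}$
$X{\left(n \right)} = \frac{13}{2} - \frac{n}{2}$ ($X{\left(n \right)} = \left(-4 + \frac{-5 + n}{2}\right) \left(-1\right) = \left(-4 + \left(- \frac{5}{2} + \frac{n}{2}\right)\right) \left(-1\right) = \left(- \frac{13}{2} + \frac{n}{2}\right) \left(-1\right) = \frac{13}{2} - \frac{n}{2}$)
$x = -55$
$Q = \frac{7}{2}$ ($Q = \frac{13}{2} - 3 = \frac{7}{2} \approx 3.5$)
$\left(x + Q\right)^{2} = \left(-55 + \frac{7}{2}\right)^{2} = \left(- \frac{103}{2}\right)^{2} = \frac{10609}{4}$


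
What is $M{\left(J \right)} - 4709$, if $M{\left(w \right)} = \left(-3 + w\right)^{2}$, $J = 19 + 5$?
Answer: $-4268$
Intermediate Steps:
$J = 24$
$M{\left(J \right)} - 4709 = \left(-3 + 24\right)^{2} - 4709 = 21^{2} - 4709 = 441 - 4709 = -4268$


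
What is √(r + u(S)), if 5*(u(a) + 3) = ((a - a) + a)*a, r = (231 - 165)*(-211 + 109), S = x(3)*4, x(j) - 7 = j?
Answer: I*√6415 ≈ 80.094*I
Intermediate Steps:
x(j) = 7 + j
S = 40 (S = (7 + 3)*4 = 10*4 = 40)
r = -6732 (r = 66*(-102) = -6732)
u(a) = -3 + a²/5 (u(a) = -3 + (((a - a) + a)*a)/5 = -3 + ((0 + a)*a)/5 = -3 + (a*a)/5 = -3 + a²/5)
√(r + u(S)) = √(-6732 + (-3 + (⅕)*40²)) = √(-6732 + (-3 + (⅕)*1600)) = √(-6732 + (-3 + 320)) = √(-6732 + 317) = √(-6415) = I*√6415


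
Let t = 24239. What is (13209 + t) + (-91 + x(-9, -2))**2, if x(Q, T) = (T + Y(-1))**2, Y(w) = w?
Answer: 44172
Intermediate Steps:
x(Q, T) = (-1 + T)**2 (x(Q, T) = (T - 1)**2 = (-1 + T)**2)
(13209 + t) + (-91 + x(-9, -2))**2 = (13209 + 24239) + (-91 + (-1 - 2)**2)**2 = 37448 + (-91 + (-3)**2)**2 = 37448 + (-91 + 9)**2 = 37448 + (-82)**2 = 37448 + 6724 = 44172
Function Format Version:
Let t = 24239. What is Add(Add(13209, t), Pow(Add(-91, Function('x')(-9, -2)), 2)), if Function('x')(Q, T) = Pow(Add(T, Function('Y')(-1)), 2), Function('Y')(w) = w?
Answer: 44172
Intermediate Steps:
Function('x')(Q, T) = Pow(Add(-1, T), 2) (Function('x')(Q, T) = Pow(Add(T, -1), 2) = Pow(Add(-1, T), 2))
Add(Add(13209, t), Pow(Add(-91, Function('x')(-9, -2)), 2)) = Add(Add(13209, 24239), Pow(Add(-91, Pow(Add(-1, -2), 2)), 2)) = Add(37448, Pow(Add(-91, Pow(-3, 2)), 2)) = Add(37448, Pow(Add(-91, 9), 2)) = Add(37448, Pow(-82, 2)) = Add(37448, 6724) = 44172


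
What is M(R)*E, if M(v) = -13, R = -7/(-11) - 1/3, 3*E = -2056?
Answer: 26728/3 ≈ 8909.3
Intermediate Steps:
E = -2056/3 (E = (⅓)*(-2056) = -2056/3 ≈ -685.33)
R = 10/33 (R = -7*(-1/11) - 1*⅓ = 7/11 - ⅓ = 10/33 ≈ 0.30303)
M(R)*E = -13*(-2056/3) = 26728/3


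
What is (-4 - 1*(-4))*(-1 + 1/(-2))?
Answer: 0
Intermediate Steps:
(-4 - 1*(-4))*(-1 + 1/(-2)) = (-4 + 4)*(-1 - ½) = 0*(-3/2) = 0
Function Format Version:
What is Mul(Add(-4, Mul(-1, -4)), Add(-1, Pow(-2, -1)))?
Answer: 0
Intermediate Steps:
Mul(Add(-4, Mul(-1, -4)), Add(-1, Pow(-2, -1))) = Mul(Add(-4, 4), Add(-1, Rational(-1, 2))) = Mul(0, Rational(-3, 2)) = 0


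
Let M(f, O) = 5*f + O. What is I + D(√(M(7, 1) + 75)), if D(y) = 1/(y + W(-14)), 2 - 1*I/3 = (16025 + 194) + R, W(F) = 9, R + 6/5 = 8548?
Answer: -742917/10 + √111/30 ≈ -74291.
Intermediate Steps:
R = 42734/5 (R = -6/5 + 8548 = 42734/5 ≈ 8546.8)
M(f, O) = O + 5*f
I = -371457/5 (I = 6 - 3*((16025 + 194) + 42734/5) = 6 - 3*(16219 + 42734/5) = 6 - 3*123829/5 = 6 - 371487/5 = -371457/5 ≈ -74291.)
D(y) = 1/(9 + y) (D(y) = 1/(y + 9) = 1/(9 + y))
I + D(√(M(7, 1) + 75)) = -371457/5 + 1/(9 + √((1 + 5*7) + 75)) = -371457/5 + 1/(9 + √((1 + 35) + 75)) = -371457/5 + 1/(9 + √(36 + 75)) = -371457/5 + 1/(9 + √111)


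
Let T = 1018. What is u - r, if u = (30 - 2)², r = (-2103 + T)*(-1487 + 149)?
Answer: -1450946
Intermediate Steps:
r = 1451730 (r = (-2103 + 1018)*(-1487 + 149) = -1085*(-1338) = 1451730)
u = 784 (u = 28² = 784)
u - r = 784 - 1*1451730 = 784 - 1451730 = -1450946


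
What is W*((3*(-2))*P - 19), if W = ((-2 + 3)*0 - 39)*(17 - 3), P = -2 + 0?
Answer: 3822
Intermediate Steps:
P = -2
W = -546 (W = (1*0 - 39)*14 = (0 - 39)*14 = -39*14 = -546)
W*((3*(-2))*P - 19) = -546*((3*(-2))*(-2) - 19) = -546*(-6*(-2) - 19) = -546*(12 - 19) = -546*(-7) = 3822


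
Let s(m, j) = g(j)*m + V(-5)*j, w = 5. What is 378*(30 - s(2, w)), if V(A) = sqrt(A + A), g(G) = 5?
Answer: 7560 - 1890*I*sqrt(10) ≈ 7560.0 - 5976.7*I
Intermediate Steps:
V(A) = sqrt(2)*sqrt(A) (V(A) = sqrt(2*A) = sqrt(2)*sqrt(A))
s(m, j) = 5*m + I*j*sqrt(10) (s(m, j) = 5*m + (sqrt(2)*sqrt(-5))*j = 5*m + (sqrt(2)*(I*sqrt(5)))*j = 5*m + (I*sqrt(10))*j = 5*m + I*j*sqrt(10))
378*(30 - s(2, w)) = 378*(30 - (5*2 + I*5*sqrt(10))) = 378*(30 - (10 + 5*I*sqrt(10))) = 378*(30 + (-10 - 5*I*sqrt(10))) = 378*(20 - 5*I*sqrt(10)) = 7560 - 1890*I*sqrt(10)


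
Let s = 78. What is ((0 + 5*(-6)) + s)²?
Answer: 2304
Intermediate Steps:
((0 + 5*(-6)) + s)² = ((0 + 5*(-6)) + 78)² = ((0 - 30) + 78)² = (-30 + 78)² = 48² = 2304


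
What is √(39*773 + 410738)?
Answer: √440885 ≈ 663.99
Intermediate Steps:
√(39*773 + 410738) = √(30147 + 410738) = √440885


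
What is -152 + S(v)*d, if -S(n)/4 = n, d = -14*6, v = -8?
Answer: -2840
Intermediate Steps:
d = -84
S(n) = -4*n
-152 + S(v)*d = -152 - 4*(-8)*(-84) = -152 + 32*(-84) = -152 - 2688 = -2840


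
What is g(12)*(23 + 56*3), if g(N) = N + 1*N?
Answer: 4584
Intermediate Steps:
g(N) = 2*N (g(N) = N + N = 2*N)
g(12)*(23 + 56*3) = (2*12)*(23 + 56*3) = 24*(23 + 168) = 24*191 = 4584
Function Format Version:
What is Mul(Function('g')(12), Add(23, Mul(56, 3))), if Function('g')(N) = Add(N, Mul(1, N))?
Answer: 4584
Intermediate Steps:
Function('g')(N) = Mul(2, N) (Function('g')(N) = Add(N, N) = Mul(2, N))
Mul(Function('g')(12), Add(23, Mul(56, 3))) = Mul(Mul(2, 12), Add(23, Mul(56, 3))) = Mul(24, Add(23, 168)) = Mul(24, 191) = 4584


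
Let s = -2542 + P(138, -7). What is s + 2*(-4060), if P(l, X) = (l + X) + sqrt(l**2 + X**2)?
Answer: -10531 + sqrt(19093) ≈ -10393.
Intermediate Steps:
P(l, X) = X + l + sqrt(X**2 + l**2) (P(l, X) = (X + l) + sqrt(X**2 + l**2) = X + l + sqrt(X**2 + l**2))
s = -2411 + sqrt(19093) (s = -2542 + (-7 + 138 + sqrt((-7)**2 + 138**2)) = -2542 + (-7 + 138 + sqrt(49 + 19044)) = -2542 + (-7 + 138 + sqrt(19093)) = -2542 + (131 + sqrt(19093)) = -2411 + sqrt(19093) ≈ -2272.8)
s + 2*(-4060) = (-2411 + sqrt(19093)) + 2*(-4060) = (-2411 + sqrt(19093)) - 8120 = -10531 + sqrt(19093)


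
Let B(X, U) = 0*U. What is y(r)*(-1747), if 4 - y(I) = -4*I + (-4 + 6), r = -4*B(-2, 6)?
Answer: -3494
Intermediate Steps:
B(X, U) = 0
r = 0 (r = -4*0 = 0)
y(I) = 2 + 4*I (y(I) = 4 - (-4*I + (-4 + 6)) = 4 - (-4*I + 2) = 4 - (2 - 4*I) = 4 + (-2 + 4*I) = 2 + 4*I)
y(r)*(-1747) = (2 + 4*0)*(-1747) = (2 + 0)*(-1747) = 2*(-1747) = -3494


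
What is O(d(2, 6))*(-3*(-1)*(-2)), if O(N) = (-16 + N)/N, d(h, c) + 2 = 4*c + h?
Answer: -2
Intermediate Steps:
d(h, c) = -2 + h + 4*c (d(h, c) = -2 + (4*c + h) = -2 + (h + 4*c) = -2 + h + 4*c)
O(N) = (-16 + N)/N
O(d(2, 6))*(-3*(-1)*(-2)) = ((-16 + (-2 + 2 + 4*6))/(-2 + 2 + 4*6))*(-3*(-1)*(-2)) = ((-16 + (-2 + 2 + 24))/(-2 + 2 + 24))*(3*(-2)) = ((-16 + 24)/24)*(-6) = ((1/24)*8)*(-6) = (1/3)*(-6) = -2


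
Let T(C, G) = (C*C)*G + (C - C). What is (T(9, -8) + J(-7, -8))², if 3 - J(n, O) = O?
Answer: 405769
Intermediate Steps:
J(n, O) = 3 - O
T(C, G) = G*C² (T(C, G) = C²*G + 0 = G*C² + 0 = G*C²)
(T(9, -8) + J(-7, -8))² = (-8*9² + (3 - 1*(-8)))² = (-8*81 + (3 + 8))² = (-648 + 11)² = (-637)² = 405769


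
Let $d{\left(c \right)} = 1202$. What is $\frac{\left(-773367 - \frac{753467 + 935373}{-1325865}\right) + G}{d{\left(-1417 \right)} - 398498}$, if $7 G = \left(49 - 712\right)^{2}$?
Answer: $\frac{164871017203}{92183150682} \approx 1.7885$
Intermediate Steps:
$G = \frac{439569}{7}$ ($G = \frac{\left(49 - 712\right)^{2}}{7} = \frac{\left(-663\right)^{2}}{7} = \frac{1}{7} \cdot 439569 = \frac{439569}{7} \approx 62796.0$)
$\frac{\left(-773367 - \frac{753467 + 935373}{-1325865}\right) + G}{d{\left(-1417 \right)} - 398498} = \frac{\left(-773367 - \frac{753467 + 935373}{-1325865}\right) + \frac{439569}{7}}{1202 - 398498} = \frac{\left(-773367 - 1688840 \left(- \frac{1}{1325865}\right)\right) + \frac{439569}{7}}{-397296} = \left(\left(-773367 - - \frac{337768}{265173}\right) + \frac{439569}{7}\right) \left(- \frac{1}{397296}\right) = \left(\left(-773367 + \frac{337768}{265173}\right) + \frac{439569}{7}\right) \left(- \frac{1}{397296}\right) = \left(- \frac{205075709723}{265173} + \frac{439569}{7}\right) \left(- \frac{1}{397296}\right) = \left(- \frac{1318968137624}{1856211}\right) \left(- \frac{1}{397296}\right) = \frac{164871017203}{92183150682}$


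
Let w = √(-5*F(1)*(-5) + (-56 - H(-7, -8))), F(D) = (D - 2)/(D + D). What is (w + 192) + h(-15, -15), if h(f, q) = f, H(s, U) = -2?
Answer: 177 + I*√266/2 ≈ 177.0 + 8.1548*I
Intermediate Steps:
F(D) = (-2 + D)/(2*D) (F(D) = (-2 + D)/((2*D)) = (-2 + D)*(1/(2*D)) = (-2 + D)/(2*D))
w = I*√266/2 (w = √(-5*(-2 + 1)/(2*1)*(-5) + (-56 - 1*(-2))) = √(-5*(-1)/2*(-5) + (-56 + 2)) = √(-5*(-½)*(-5) - 54) = √((5/2)*(-5) - 54) = √(-25/2 - 54) = √(-133/2) = I*√266/2 ≈ 8.1548*I)
(w + 192) + h(-15, -15) = (I*√266/2 + 192) - 15 = (192 + I*√266/2) - 15 = 177 + I*√266/2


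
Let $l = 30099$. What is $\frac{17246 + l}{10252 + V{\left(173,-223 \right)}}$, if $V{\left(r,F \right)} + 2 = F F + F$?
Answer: $\frac{47345}{59756} \approx 0.7923$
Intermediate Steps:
$V{\left(r,F \right)} = -2 + F + F^{2}$ ($V{\left(r,F \right)} = -2 + \left(F F + F\right) = -2 + \left(F^{2} + F\right) = -2 + \left(F + F^{2}\right) = -2 + F + F^{2}$)
$\frac{17246 + l}{10252 + V{\left(173,-223 \right)}} = \frac{17246 + 30099}{10252 - \left(225 - 49729\right)} = \frac{47345}{10252 - -49504} = \frac{47345}{10252 + 49504} = \frac{47345}{59756}$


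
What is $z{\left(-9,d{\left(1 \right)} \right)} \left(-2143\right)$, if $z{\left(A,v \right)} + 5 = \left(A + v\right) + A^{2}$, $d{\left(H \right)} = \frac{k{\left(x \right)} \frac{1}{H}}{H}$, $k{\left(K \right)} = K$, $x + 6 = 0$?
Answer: $-130723$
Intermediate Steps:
$x = -6$ ($x = -6 + 0 = -6$)
$d{\left(H \right)} = - \frac{6}{H^{2}}$ ($d{\left(H \right)} = \frac{\left(-6\right) \frac{1}{H}}{H} = - \frac{6}{H^{2}}$)
$z{\left(A,v \right)} = -5 + A + v + A^{2}$ ($z{\left(A,v \right)} = -5 + \left(\left(A + v\right) + A^{2}\right) = -5 + \left(A + v + A^{2}\right) = -5 + A + v + A^{2}$)
$z{\left(-9,d{\left(1 \right)} \right)} \left(-2143\right) = \left(-5 - 9 - 6 \cdot 1^{-2} + \left(-9\right)^{2}\right) \left(-2143\right) = \left(-5 - 9 - 6 + 81\right) \left(-2143\right) = 61 \left(-2143\right) = -130723$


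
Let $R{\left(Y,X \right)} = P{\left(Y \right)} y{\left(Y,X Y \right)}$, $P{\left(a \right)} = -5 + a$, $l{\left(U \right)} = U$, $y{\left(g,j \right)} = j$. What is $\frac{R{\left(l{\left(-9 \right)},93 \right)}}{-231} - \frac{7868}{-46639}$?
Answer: $- \frac{25938014}{513029} \approx -50.559$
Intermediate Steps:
$R{\left(Y,X \right)} = X Y \left(-5 + Y\right)$ ($R{\left(Y,X \right)} = \left(-5 + Y\right) X Y = X Y \left(-5 + Y\right)$)
$\frac{R{\left(l{\left(-9 \right)},93 \right)}}{-231} - \frac{7868}{-46639} = \frac{93 \left(-9\right) \left(-5 - 9\right)}{-231} - \frac{7868}{-46639} = 93 \left(-9\right) \left(-14\right) \left(- \frac{1}{231}\right) - - \frac{7868}{46639} = 11718 \left(- \frac{1}{231}\right) + \frac{7868}{46639} = - \frac{558}{11} + \frac{7868}{46639} = - \frac{25938014}{513029}$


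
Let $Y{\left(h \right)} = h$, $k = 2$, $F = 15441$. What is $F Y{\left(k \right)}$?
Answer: $30882$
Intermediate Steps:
$F Y{\left(k \right)} = 15441 \cdot 2 = 30882$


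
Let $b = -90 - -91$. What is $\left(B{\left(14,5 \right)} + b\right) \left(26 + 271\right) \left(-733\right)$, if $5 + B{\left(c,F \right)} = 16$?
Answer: $-2612412$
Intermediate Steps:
$b = 1$ ($b = -90 + 91 = 1$)
$B{\left(c,F \right)} = 11$ ($B{\left(c,F \right)} = -5 + 16 = 11$)
$\left(B{\left(14,5 \right)} + b\right) \left(26 + 271\right) \left(-733\right) = \left(11 + 1\right) \left(26 + 271\right) \left(-733\right) = 12 \cdot 297 \left(-733\right) = 3564 \left(-733\right) = -2612412$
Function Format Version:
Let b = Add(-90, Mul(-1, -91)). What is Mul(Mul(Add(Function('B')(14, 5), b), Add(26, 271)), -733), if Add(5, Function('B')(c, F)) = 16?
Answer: -2612412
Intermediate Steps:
b = 1 (b = Add(-90, 91) = 1)
Function('B')(c, F) = 11 (Function('B')(c, F) = Add(-5, 16) = 11)
Mul(Mul(Add(Function('B')(14, 5), b), Add(26, 271)), -733) = Mul(Mul(Add(11, 1), Add(26, 271)), -733) = Mul(Mul(12, 297), -733) = Mul(3564, -733) = -2612412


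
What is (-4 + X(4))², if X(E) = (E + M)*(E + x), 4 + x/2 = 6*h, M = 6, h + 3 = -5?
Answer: 1008016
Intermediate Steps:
h = -8 (h = -3 - 5 = -8)
x = -104 (x = -8 + 2*(6*(-8)) = -8 + 2*(-48) = -8 - 96 = -104)
X(E) = (-104 + E)*(6 + E) (X(E) = (E + 6)*(E - 104) = (6 + E)*(-104 + E) = (-104 + E)*(6 + E))
(-4 + X(4))² = (-4 + (-624 + 4² - 98*4))² = (-4 + (-624 + 16 - 392))² = (-4 - 1000)² = (-1004)² = 1008016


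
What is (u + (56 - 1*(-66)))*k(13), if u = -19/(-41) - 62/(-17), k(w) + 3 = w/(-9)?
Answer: -3515960/6273 ≈ -560.49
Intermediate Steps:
k(w) = -3 - w/9 (k(w) = -3 + w/(-9) = -3 + w*(-1/9) = -3 - w/9)
u = 2865/697 (u = -19*(-1/41) - 62*(-1/17) = 19/41 + 62/17 = 2865/697 ≈ 4.1105)
(u + (56 - 1*(-66)))*k(13) = (2865/697 + (56 - 1*(-66)))*(-3 - 1/9*13) = (2865/697 + (56 + 66))*(-3 - 13/9) = (2865/697 + 122)*(-40/9) = (87899/697)*(-40/9) = -3515960/6273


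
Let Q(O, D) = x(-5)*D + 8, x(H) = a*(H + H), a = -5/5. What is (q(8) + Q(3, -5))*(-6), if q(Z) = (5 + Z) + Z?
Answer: 126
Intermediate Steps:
a = -1 (a = -5*1/5 = -1)
q(Z) = 5 + 2*Z
x(H) = -2*H (x(H) = -(H + H) = -2*H)
Q(O, D) = 8 + 10*D (Q(O, D) = (-2*(-5))*D + 8 = 10*D + 8 = 8 + 10*D)
(q(8) + Q(3, -5))*(-6) = ((5 + 2*8) + (8 + 10*(-5)))*(-6) = ((5 + 16) + (8 - 50))*(-6) = (21 - 42)*(-6) = -21*(-6) = 126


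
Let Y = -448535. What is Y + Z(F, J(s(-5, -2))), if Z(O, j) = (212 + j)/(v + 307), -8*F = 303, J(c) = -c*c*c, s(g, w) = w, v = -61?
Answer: -55169695/123 ≈ -4.4853e+5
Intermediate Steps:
J(c) = -c³ (J(c) = -c²*c = -c³)
F = -303/8 (F = -⅛*303 = -303/8 ≈ -37.875)
Z(O, j) = 106/123 + j/246 (Z(O, j) = (212 + j)/(-61 + 307) = (212 + j)/246 = (212 + j)*(1/246) = 106/123 + j/246)
Y + Z(F, J(s(-5, -2))) = -448535 + (106/123 + (-1*(-2)³)/246) = -448535 + (106/123 + (-1*(-8))/246) = -448535 + (106/123 + (1/246)*8) = -448535 + (106/123 + 4/123) = -448535 + 110/123 = -55169695/123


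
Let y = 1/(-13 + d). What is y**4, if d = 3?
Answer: 1/10000 ≈ 0.00010000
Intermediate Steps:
y = -1/10 (y = 1/(-13 + 3) = 1/(-10) = -1/10 ≈ -0.10000)
y**4 = (-1/10)**4 = 1/10000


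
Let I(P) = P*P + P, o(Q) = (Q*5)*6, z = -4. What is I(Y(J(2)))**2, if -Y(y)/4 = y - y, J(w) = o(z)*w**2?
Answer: 0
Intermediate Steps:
o(Q) = 30*Q (o(Q) = (5*Q)*6 = 30*Q)
J(w) = -120*w**2 (J(w) = (30*(-4))*w**2 = -120*w**2)
Y(y) = 0 (Y(y) = -4*(y - y) = -4*0 = 0)
I(P) = P + P**2 (I(P) = P**2 + P = P + P**2)
I(Y(J(2)))**2 = (0*(1 + 0))**2 = (0*1)**2 = 0**2 = 0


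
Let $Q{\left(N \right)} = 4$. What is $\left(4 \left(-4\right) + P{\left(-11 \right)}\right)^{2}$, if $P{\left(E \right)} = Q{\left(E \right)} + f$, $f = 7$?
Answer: $25$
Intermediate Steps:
$P{\left(E \right)} = 11$ ($P{\left(E \right)} = 4 + 7 = 11$)
$\left(4 \left(-4\right) + P{\left(-11 \right)}\right)^{2} = \left(4 \left(-4\right) + 11\right)^{2} = \left(-16 + 11\right)^{2} = \left(-5\right)^{2} = 25$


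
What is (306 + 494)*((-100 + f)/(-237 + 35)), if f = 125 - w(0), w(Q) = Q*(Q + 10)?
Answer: -10000/101 ≈ -99.010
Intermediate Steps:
w(Q) = Q*(10 + Q)
f = 125 (f = 125 - 0*(10 + 0) = 125 - 0*10 = 125 - 1*0 = 125 + 0 = 125)
(306 + 494)*((-100 + f)/(-237 + 35)) = (306 + 494)*((-100 + 125)/(-237 + 35)) = 800*(25/(-202)) = 800*(25*(-1/202)) = 800*(-25/202) = -10000/101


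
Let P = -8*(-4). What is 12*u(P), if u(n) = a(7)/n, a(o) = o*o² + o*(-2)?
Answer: 987/8 ≈ 123.38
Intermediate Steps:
P = 32
a(o) = o³ - 2*o
u(n) = 329/n (u(n) = (7*(-2 + 7²))/n = (7*(-2 + 49))/n = (7*47)/n = 329/n)
12*u(P) = 12*(329/32) = 987/8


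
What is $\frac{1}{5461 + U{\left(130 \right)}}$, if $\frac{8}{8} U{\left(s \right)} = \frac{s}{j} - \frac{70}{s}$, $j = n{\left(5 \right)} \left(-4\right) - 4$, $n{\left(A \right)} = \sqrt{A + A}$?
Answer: $\frac{33243418}{181643657711} + \frac{21970 \sqrt{10}}{181643657711} \approx 0.0001834$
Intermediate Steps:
$n{\left(A \right)} = \sqrt{2} \sqrt{A}$ ($n{\left(A \right)} = \sqrt{2 A} = \sqrt{2} \sqrt{A}$)
$j = -4 - 4 \sqrt{10}$ ($j = \sqrt{2} \sqrt{5} \left(-4\right) - 4 = \sqrt{10} \left(-4\right) - 4 = - 4 \sqrt{10} - 4 = -4 - 4 \sqrt{10} \approx -16.649$)
$U{\left(s \right)} = - \frac{70}{s} + \frac{s}{-4 - 4 \sqrt{10}}$ ($U{\left(s \right)} = \frac{s}{-4 - 4 \sqrt{10}} - \frac{70}{s} = - \frac{70}{s} + \frac{s}{-4 - 4 \sqrt{10}}$)
$\frac{1}{5461 + U{\left(130 \right)}} = \frac{1}{5461 + \frac{-280 - 130^{2} - 280 \sqrt{10}}{4 \cdot 130 \left(1 + \sqrt{10}\right)}} = \frac{1}{5461 + \frac{1}{4} \cdot \frac{1}{130} \frac{1}{1 + \sqrt{10}} \left(-280 - 16900 - 280 \sqrt{10}\right)} = \frac{1}{5461 + \frac{1}{4} \cdot \frac{1}{130} \frac{1}{1 + \sqrt{10}} \left(-17180 - 280 \sqrt{10}\right)} = \frac{1}{5461 + \frac{-17180 - 280 \sqrt{10}}{520 \left(1 + \sqrt{10}\right)}}$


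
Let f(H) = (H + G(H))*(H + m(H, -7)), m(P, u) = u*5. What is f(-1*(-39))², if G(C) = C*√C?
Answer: 973440 + 48672*√39 ≈ 1.2774e+6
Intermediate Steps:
m(P, u) = 5*u
G(C) = C^(3/2)
f(H) = (-35 + H)*(H + H^(3/2)) (f(H) = (H + H^(3/2))*(H + 5*(-7)) = (H + H^(3/2))*(H - 35) = (H + H^(3/2))*(-35 + H) = (-35 + H)*(H + H^(3/2)))
f(-1*(-39))² = ((-1*(-39))² + (-1*(-39))^(5/2) - (-35)*(-39) - 35*39^(3/2))² = (39² + 39^(5/2) - 35*39 - 1365*√39)² = (1521 + 1521*√39 - 1365 - 1365*√39)² = (156 + 156*√39)²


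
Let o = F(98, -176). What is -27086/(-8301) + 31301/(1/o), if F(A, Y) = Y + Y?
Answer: -91459992466/8301 ≈ -1.1018e+7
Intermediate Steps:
F(A, Y) = 2*Y
o = -352 (o = 2*(-176) = -352)
-27086/(-8301) + 31301/(1/o) = -27086/(-8301) + 31301/(1/(-352)) = -27086*(-1/8301) + 31301/(-1/352) = 27086/8301 + 31301*(-352) = 27086/8301 - 11017952 = -91459992466/8301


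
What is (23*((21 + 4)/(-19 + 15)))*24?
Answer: -3450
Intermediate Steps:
(23*((21 + 4)/(-19 + 15)))*24 = (23*(25/(-4)))*24 = (23*(25*(-¼)))*24 = (23*(-25/4))*24 = -575/4*24 = -3450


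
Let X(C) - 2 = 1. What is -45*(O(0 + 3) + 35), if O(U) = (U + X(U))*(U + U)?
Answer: -3195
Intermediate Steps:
X(C) = 3 (X(C) = 2 + 1 = 3)
O(U) = 2*U*(3 + U) (O(U) = (U + 3)*(U + U) = (3 + U)*(2*U) = 2*U*(3 + U))
-45*(O(0 + 3) + 35) = -45*(2*(0 + 3)*(3 + (0 + 3)) + 35) = -45*(2*3*(3 + 3) + 35) = -45*(2*3*6 + 35) = -45*(36 + 35) = -45*71 = -3195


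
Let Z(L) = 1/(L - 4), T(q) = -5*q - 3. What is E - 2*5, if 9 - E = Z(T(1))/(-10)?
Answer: -121/120 ≈ -1.0083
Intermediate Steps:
T(q) = -3 - 5*q
Z(L) = 1/(-4 + L)
E = 1079/120 (E = 9 - 1/((-4 + (-3 - 5*1))*(-10)) = 9 - (-1)/((-4 + (-3 - 5))*10) = 9 - (-1)/((-4 - 8)*10) = 9 - (-1)/((-12)*10) = 9 - (-1)*(-1)/(12*10) = 9 - 1*1/120 = 9 - 1/120 = 1079/120 ≈ 8.9917)
E - 2*5 = 1079/120 - 2*5 = 1079/120 - 10 = -121/120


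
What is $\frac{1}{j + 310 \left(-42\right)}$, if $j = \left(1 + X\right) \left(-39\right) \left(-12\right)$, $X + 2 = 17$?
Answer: $- \frac{1}{5532} \approx -0.00018077$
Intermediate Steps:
$X = 15$ ($X = -2 + 17 = 15$)
$j = 7488$ ($j = \left(1 + 15\right) \left(-39\right) \left(-12\right) = 16 \left(-39\right) \left(-12\right) = \left(-624\right) \left(-12\right) = 7488$)
$\frac{1}{j + 310 \left(-42\right)} = \frac{1}{7488 + 310 \left(-42\right)} = \frac{1}{7488 - 13020} = \frac{1}{-5532} = - \frac{1}{5532}$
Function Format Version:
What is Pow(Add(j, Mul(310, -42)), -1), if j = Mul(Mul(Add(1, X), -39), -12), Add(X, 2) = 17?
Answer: Rational(-1, 5532) ≈ -0.00018077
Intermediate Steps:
X = 15 (X = Add(-2, 17) = 15)
j = 7488 (j = Mul(Mul(Add(1, 15), -39), -12) = Mul(Mul(16, -39), -12) = Mul(-624, -12) = 7488)
Pow(Add(j, Mul(310, -42)), -1) = Pow(Add(7488, Mul(310, -42)), -1) = Pow(Add(7488, -13020), -1) = Pow(-5532, -1) = Rational(-1, 5532)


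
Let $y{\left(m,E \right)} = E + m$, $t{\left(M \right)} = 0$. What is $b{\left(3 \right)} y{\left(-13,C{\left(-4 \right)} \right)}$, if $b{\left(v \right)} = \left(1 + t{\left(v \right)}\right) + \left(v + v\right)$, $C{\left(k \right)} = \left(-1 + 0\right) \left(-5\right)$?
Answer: $-56$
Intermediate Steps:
$C{\left(k \right)} = 5$ ($C{\left(k \right)} = \left(-1\right) \left(-5\right) = 5$)
$b{\left(v \right)} = 1 + 2 v$ ($b{\left(v \right)} = \left(1 + 0\right) + \left(v + v\right) = 1 + 2 v$)
$b{\left(3 \right)} y{\left(-13,C{\left(-4 \right)} \right)} = \left(1 + 2 \cdot 3\right) \left(5 - 13\right) = \left(1 + 6\right) \left(-8\right) = 7 \left(-8\right) = -56$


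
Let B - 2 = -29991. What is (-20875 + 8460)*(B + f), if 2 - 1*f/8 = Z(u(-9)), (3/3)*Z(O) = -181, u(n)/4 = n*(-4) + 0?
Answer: 354137875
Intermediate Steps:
u(n) = -16*n (u(n) = 4*(n*(-4) + 0) = 4*(-4*n + 0) = 4*(-4*n) = -16*n)
B = -29989 (B = 2 - 29991 = -29989)
Z(O) = -181
f = 1464 (f = 16 - 8*(-181) = 16 + 1448 = 1464)
(-20875 + 8460)*(B + f) = (-20875 + 8460)*(-29989 + 1464) = -12415*(-28525) = 354137875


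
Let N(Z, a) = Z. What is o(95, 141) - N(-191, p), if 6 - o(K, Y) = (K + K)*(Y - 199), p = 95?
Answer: 11217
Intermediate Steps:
o(K, Y) = 6 - 2*K*(-199 + Y) (o(K, Y) = 6 - (K + K)*(Y - 199) = 6 - 2*K*(-199 + Y))
o(95, 141) - N(-191, p) = (6 + 398*95 - 2*95*141) - 1*(-191) = (6 + 37810 - 26790) + 191 = 11026 + 191 = 11217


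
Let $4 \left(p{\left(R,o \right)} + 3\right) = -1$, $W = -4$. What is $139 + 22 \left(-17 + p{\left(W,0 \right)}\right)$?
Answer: $- \frac{613}{2} \approx -306.5$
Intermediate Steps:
$p{\left(R,o \right)} = - \frac{13}{4}$ ($p{\left(R,o \right)} = -3 + \frac{1}{4} \left(-1\right) = -3 - \frac{1}{4} = - \frac{13}{4}$)
$139 + 22 \left(-17 + p{\left(W,0 \right)}\right) = 139 + 22 \left(-17 - \frac{13}{4}\right) = 139 + 22 \left(- \frac{81}{4}\right) = 139 - \frac{891}{2} = - \frac{613}{2}$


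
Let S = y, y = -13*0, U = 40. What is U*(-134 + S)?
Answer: -5360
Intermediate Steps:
y = 0
S = 0
U*(-134 + S) = 40*(-134 + 0) = 40*(-134) = -5360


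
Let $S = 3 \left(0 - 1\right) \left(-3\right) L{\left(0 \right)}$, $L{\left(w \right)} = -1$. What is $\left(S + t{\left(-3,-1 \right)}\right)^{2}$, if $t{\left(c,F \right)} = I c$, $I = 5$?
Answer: $576$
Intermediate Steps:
$S = -9$ ($S = 3 \left(0 - 1\right) \left(-3\right) \left(-1\right) = 3 \left(\left(-1\right) \left(-3\right)\right) \left(-1\right) = 3 \cdot 3 \left(-1\right) = 9 \left(-1\right) = -9$)
$t{\left(c,F \right)} = 5 c$
$\left(S + t{\left(-3,-1 \right)}\right)^{2} = \left(-9 + 5 \left(-3\right)\right)^{2} = \left(-9 - 15\right)^{2} = \left(-24\right)^{2} = 576$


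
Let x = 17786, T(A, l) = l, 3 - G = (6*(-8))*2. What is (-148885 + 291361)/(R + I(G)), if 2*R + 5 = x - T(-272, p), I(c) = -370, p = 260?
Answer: 284952/16781 ≈ 16.981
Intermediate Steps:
G = 99 (G = 3 - 6*(-8)*2 = 3 - (-48)*2 = 3 - 1*(-96) = 3 + 96 = 99)
R = 17521/2 (R = -5/2 + (17786 - 1*260)/2 = -5/2 + (17786 - 260)/2 = -5/2 + (½)*17526 = -5/2 + 8763 = 17521/2 ≈ 8760.5)
(-148885 + 291361)/(R + I(G)) = (-148885 + 291361)/(17521/2 - 370) = 142476/(16781/2) = 142476*(2/16781) = 284952/16781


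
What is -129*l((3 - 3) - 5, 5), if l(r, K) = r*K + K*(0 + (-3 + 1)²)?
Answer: 645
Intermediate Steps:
l(r, K) = 4*K + K*r (l(r, K) = K*r + K*(0 + (-2)²) = K*r + K*(0 + 4) = K*r + K*4 = K*r + 4*K = 4*K + K*r)
-129*l((3 - 3) - 5, 5) = -645*(4 + ((3 - 3) - 5)) = -645*(4 + (0 - 5)) = -645*(4 - 5) = -645*(-1) = -129*(-5) = 645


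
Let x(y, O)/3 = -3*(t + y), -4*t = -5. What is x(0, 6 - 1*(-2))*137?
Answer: -6165/4 ≈ -1541.3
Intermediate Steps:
t = 5/4 (t = -1/4*(-5) = 5/4 ≈ 1.2500)
x(y, O) = -45/4 - 9*y (x(y, O) = 3*(-3*(5/4 + y)) = 3*(-15/4 - 3*y) = -45/4 - 9*y)
x(0, 6 - 1*(-2))*137 = (-45/4 - 9*0)*137 = (-45/4 + 0)*137 = -45/4*137 = -6165/4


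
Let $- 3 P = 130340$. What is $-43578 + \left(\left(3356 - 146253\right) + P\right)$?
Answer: $- \frac{689765}{3} \approx -2.2992 \cdot 10^{5}$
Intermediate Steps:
$P = - \frac{130340}{3}$ ($P = \left(- \frac{1}{3}\right) 130340 = - \frac{130340}{3} \approx -43447.0$)
$-43578 + \left(\left(3356 - 146253\right) + P\right) = -43578 + \left(\left(3356 - 146253\right) - \frac{130340}{3}\right) = -43578 - \frac{559031}{3} = - \frac{689765}{3}$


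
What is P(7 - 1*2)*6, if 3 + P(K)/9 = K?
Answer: 108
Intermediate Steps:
P(K) = -27 + 9*K
P(7 - 1*2)*6 = (-27 + 9*(7 - 1*2))*6 = (-27 + 9*(7 - 2))*6 = (-27 + 9*5)*6 = (-27 + 45)*6 = 18*6 = 108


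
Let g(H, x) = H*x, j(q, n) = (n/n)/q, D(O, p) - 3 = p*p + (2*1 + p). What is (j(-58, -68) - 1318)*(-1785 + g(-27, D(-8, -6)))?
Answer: 104347425/29 ≈ 3.5982e+6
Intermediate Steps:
D(O, p) = 5 + p + p² (D(O, p) = 3 + (p*p + (2*1 + p)) = 3 + (p² + (2 + p)) = 3 + (2 + p + p²) = 5 + p + p²)
j(q, n) = 1/q
(j(-58, -68) - 1318)*(-1785 + g(-27, D(-8, -6))) = (1/(-58) - 1318)*(-1785 - 27*(5 - 6 + (-6)²)) = (-1/58 - 1318)*(-1785 - 27*(5 - 6 + 36)) = -76445*(-1785 - 27*35)/58 = -76445*(-1785 - 945)/58 = -76445/58*(-2730) = 104347425/29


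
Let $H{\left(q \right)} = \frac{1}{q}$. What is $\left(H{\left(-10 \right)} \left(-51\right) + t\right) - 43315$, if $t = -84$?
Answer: $- \frac{433939}{10} \approx -43394.0$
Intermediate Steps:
$\left(H{\left(-10 \right)} \left(-51\right) + t\right) - 43315 = \left(\frac{1}{-10} \left(-51\right) - 84\right) - 43315 = \left(\left(- \frac{1}{10}\right) \left(-51\right) - 84\right) - 43315 = \left(\frac{51}{10} - 84\right) - 43315 = - \frac{789}{10} - 43315 = - \frac{433939}{10}$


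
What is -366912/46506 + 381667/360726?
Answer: -19100815435/2795987226 ≈ -6.8315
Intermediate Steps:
-366912/46506 + 381667/360726 = -366912*1/46506 + 381667*(1/360726) = -61152/7751 + 381667/360726 = -19100815435/2795987226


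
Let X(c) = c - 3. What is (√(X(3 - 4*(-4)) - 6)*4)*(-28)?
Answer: -112*√10 ≈ -354.18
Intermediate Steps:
X(c) = -3 + c
(√(X(3 - 4*(-4)) - 6)*4)*(-28) = (√((-3 + (3 - 4*(-4))) - 6)*4)*(-28) = (√((-3 + (3 + 16)) - 6)*4)*(-28) = (√((-3 + 19) - 6)*4)*(-28) = (√(16 - 6)*4)*(-28) = (√10*4)*(-28) = (4*√10)*(-28) = -112*√10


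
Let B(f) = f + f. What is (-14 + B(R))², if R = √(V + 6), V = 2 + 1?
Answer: 64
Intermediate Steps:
V = 3
R = 3 (R = √(3 + 6) = √9 = 3)
B(f) = 2*f
(-14 + B(R))² = (-14 + 2*3)² = (-14 + 6)² = (-8)² = 64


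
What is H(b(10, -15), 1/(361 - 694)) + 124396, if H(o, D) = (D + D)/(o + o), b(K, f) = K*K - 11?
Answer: 3686724251/29637 ≈ 1.2440e+5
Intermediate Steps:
b(K, f) = -11 + K² (b(K, f) = K² - 11 = -11 + K²)
H(o, D) = D/o (H(o, D) = (2*D)/((2*o)) = (2*D)*(1/(2*o)) = D/o)
H(b(10, -15), 1/(361 - 694)) + 124396 = 1/((361 - 694)*(-11 + 10²)) + 124396 = 1/((-333)*(-11 + 100)) + 124396 = -1/333/89 + 124396 = -1/333*1/89 + 124396 = -1/29637 + 124396 = 3686724251/29637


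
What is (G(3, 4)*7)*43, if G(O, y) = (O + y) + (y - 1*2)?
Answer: 2709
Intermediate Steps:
G(O, y) = -2 + O + 2*y (G(O, y) = (O + y) + (y - 2) = (O + y) + (-2 + y) = -2 + O + 2*y)
(G(3, 4)*7)*43 = ((-2 + 3 + 2*4)*7)*43 = ((-2 + 3 + 8)*7)*43 = (9*7)*43 = 63*43 = 2709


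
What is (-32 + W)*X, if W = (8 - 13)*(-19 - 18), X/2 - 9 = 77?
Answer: 26316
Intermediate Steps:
X = 172 (X = 18 + 2*77 = 18 + 154 = 172)
W = 185 (W = -5*(-37) = 185)
(-32 + W)*X = (-32 + 185)*172 = 153*172 = 26316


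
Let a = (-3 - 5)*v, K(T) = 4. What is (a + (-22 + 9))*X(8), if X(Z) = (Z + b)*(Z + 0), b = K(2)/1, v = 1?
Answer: -2016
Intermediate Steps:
b = 4 (b = 4/1 = 4*1 = 4)
X(Z) = Z*(4 + Z) (X(Z) = (Z + 4)*(Z + 0) = (4 + Z)*Z = Z*(4 + Z))
a = -8 (a = (-3 - 5)*1 = -8*1 = -8)
(a + (-22 + 9))*X(8) = (-8 + (-22 + 9))*(8*(4 + 8)) = (-8 - 13)*(8*12) = -21*96 = -2016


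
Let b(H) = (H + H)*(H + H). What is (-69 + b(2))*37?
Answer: -1961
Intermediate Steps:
b(H) = 4*H² (b(H) = (2*H)*(2*H) = 4*H²)
(-69 + b(2))*37 = (-69 + 4*2²)*37 = (-69 + 4*4)*37 = (-69 + 16)*37 = -53*37 = -1961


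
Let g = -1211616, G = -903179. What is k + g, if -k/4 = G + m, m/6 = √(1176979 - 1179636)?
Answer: 2401100 - 24*I*√2657 ≈ 2.4011e+6 - 1237.1*I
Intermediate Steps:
m = 6*I*√2657 (m = 6*√(1176979 - 1179636) = 6*√(-2657) = 6*(I*√2657) = 6*I*√2657 ≈ 309.28*I)
k = 3612716 - 24*I*√2657 (k = -4*(-903179 + 6*I*√2657) = 3612716 - 24*I*√2657 ≈ 3.6127e+6 - 1237.1*I)
k + g = (3612716 - 24*I*√2657) - 1211616 = 2401100 - 24*I*√2657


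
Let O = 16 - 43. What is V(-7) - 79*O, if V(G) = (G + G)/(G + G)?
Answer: 2134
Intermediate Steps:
O = -27
V(G) = 1 (V(G) = (2*G)/((2*G)) = (2*G)*(1/(2*G)) = 1)
V(-7) - 79*O = 1 - 79*(-27) = 1 + 2133 = 2134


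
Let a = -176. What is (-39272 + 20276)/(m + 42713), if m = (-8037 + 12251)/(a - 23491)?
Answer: -9175068/20630293 ≈ -0.44474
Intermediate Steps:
m = -86/483 (m = (-8037 + 12251)/(-176 - 23491) = 4214/(-23667) = 4214*(-1/23667) = -86/483 ≈ -0.17805)
(-39272 + 20276)/(m + 42713) = (-39272 + 20276)/(-86/483 + 42713) = -18996/20630293/483 = -18996*483/20630293 = -9175068/20630293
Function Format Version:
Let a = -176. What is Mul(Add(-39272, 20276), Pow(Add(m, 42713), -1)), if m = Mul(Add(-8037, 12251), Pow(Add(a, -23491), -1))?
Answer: Rational(-9175068, 20630293) ≈ -0.44474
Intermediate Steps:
m = Rational(-86, 483) (m = Mul(Add(-8037, 12251), Pow(Add(-176, -23491), -1)) = Mul(4214, Pow(-23667, -1)) = Mul(4214, Rational(-1, 23667)) = Rational(-86, 483) ≈ -0.17805)
Mul(Add(-39272, 20276), Pow(Add(m, 42713), -1)) = Mul(Add(-39272, 20276), Pow(Add(Rational(-86, 483), 42713), -1)) = Mul(-18996, Pow(Rational(20630293, 483), -1)) = Mul(-18996, Rational(483, 20630293)) = Rational(-9175068, 20630293)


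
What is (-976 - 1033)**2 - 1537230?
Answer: 2498851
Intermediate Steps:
(-976 - 1033)**2 - 1537230 = (-2009)**2 - 1537230 = 4036081 - 1537230 = 2498851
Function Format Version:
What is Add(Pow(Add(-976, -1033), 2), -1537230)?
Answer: 2498851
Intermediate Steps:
Add(Pow(Add(-976, -1033), 2), -1537230) = Add(Pow(-2009, 2), -1537230) = Add(4036081, -1537230) = 2498851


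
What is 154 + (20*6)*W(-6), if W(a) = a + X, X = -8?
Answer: -1526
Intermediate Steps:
W(a) = -8 + a (W(a) = a - 8 = -8 + a)
154 + (20*6)*W(-6) = 154 + (20*6)*(-8 - 6) = 154 + 120*(-14) = 154 - 1680 = -1526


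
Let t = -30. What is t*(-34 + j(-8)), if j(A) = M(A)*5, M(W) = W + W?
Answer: 3420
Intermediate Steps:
M(W) = 2*W
j(A) = 10*A (j(A) = (2*A)*5 = 10*A)
t*(-34 + j(-8)) = -30*(-34 + 10*(-8)) = -30*(-34 - 80) = -30*(-114) = 3420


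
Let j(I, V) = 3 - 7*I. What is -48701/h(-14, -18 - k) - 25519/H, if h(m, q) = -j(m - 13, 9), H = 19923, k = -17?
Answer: 107263375/425024 ≈ 252.37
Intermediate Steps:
h(m, q) = -94 + 7*m (h(m, q) = -(3 - 7*(m - 13)) = -(3 - 7*(-13 + m)) = -(3 + (91 - 7*m)) = -(94 - 7*m) = -94 + 7*m)
-48701/h(-14, -18 - k) - 25519/H = -48701/(-94 + 7*(-14)) - 25519/19923 = -48701/(-94 - 98) - 25519*1/19923 = -48701/(-192) - 25519/19923 = -48701*(-1/192) - 25519/19923 = 48701/192 - 25519/19923 = 107263375/425024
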